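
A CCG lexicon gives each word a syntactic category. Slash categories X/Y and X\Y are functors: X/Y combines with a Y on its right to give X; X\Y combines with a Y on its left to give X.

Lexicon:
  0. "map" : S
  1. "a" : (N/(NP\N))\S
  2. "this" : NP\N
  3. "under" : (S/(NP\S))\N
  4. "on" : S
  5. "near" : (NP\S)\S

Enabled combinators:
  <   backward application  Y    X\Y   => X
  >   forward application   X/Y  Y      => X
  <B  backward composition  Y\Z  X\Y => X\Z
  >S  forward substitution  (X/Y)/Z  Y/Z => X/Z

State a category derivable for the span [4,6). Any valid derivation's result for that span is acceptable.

NP\S

[0,6] S   >
  [0,4] S/(NP\S)   <
    [0,3] N   >
      [0,2] N/(NP\N)   <
        [0,1] "map" : S
        [1,2] "a" : (N/(NP\N))\S
      [2,3] "this" : NP\N
    [3,4] "under" : (S/(NP\S))\N
  [4,6] NP\S   <
    [4,5] "on" : S
    [5,6] "near" : (NP\S)\S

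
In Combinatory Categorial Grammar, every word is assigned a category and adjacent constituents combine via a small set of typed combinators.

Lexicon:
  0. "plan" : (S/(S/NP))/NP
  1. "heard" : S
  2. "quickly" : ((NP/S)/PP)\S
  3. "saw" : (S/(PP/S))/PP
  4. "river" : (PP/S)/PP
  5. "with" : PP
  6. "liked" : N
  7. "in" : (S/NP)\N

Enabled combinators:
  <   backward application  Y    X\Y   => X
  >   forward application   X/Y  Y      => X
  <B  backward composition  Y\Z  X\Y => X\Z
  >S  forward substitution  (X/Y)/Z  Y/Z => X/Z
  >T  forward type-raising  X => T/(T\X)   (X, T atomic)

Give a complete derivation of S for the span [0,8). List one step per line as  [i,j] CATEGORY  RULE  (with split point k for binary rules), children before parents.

[0,1] (S/(S/NP))/NP  lex  "plan"
[1,2] S  lex  "heard"
[2,3] ((NP/S)/PP)\S  lex  "quickly"
[1,3] (NP/S)/PP  <  k=2
[3,4] (S/(PP/S))/PP  lex  "saw"
[4,5] (PP/S)/PP  lex  "river"
[3,5] S/PP  >S  k=4
[1,5] NP/PP  >S  k=3
[5,6] PP  lex  "with"
[1,6] NP  >  k=5
[0,6] S/(S/NP)  >  k=1
[6,7] N  lex  "liked"
[7,8] (S/NP)\N  lex  "in"
[6,8] S/NP  <  k=7
[0,8] S  >  k=6

[0,8] S   >
  [0,6] S/(S/NP)   >
    [0,1] "plan" : (S/(S/NP))/NP
    [1,6] NP   >
      [1,5] NP/PP   >S
        [1,3] (NP/S)/PP   <
          [1,2] "heard" : S
          [2,3] "quickly" : ((NP/S)/PP)\S
        [3,5] S/PP   >S
          [3,4] "saw" : (S/(PP/S))/PP
          [4,5] "river" : (PP/S)/PP
      [5,6] "with" : PP
  [6,8] S/NP   <
    [6,7] "liked" : N
    [7,8] "in" : (S/NP)\N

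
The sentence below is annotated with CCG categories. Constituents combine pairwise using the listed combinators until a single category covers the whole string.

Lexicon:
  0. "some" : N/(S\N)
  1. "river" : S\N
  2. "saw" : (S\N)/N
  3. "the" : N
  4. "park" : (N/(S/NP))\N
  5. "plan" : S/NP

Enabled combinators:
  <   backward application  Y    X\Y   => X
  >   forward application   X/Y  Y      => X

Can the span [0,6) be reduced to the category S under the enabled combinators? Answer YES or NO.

[0,6] S   <
  [0,2] N   >
    [0,1] "some" : N/(S\N)
    [1,2] "river" : S\N
  [2,6] S\N   >
    [2,3] "saw" : (S\N)/N
    [3,6] N   >
      [3,5] N/(S/NP)   <
        [3,4] "the" : N
        [4,5] "park" : (N/(S/NP))\N
      [5,6] "plan" : S/NP

YES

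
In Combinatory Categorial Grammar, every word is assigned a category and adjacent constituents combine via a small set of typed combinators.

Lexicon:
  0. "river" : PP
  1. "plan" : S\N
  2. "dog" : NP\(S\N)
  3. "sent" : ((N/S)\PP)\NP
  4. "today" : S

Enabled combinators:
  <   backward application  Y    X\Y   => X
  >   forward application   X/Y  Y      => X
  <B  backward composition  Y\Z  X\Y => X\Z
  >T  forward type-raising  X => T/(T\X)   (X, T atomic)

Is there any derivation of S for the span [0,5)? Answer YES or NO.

NO

PP S\N NP\(S\N) ((N/S)\PP)\NP S
CKY chart[0,5] = {N, N/(N\N), NP/(NP\N), PP/(PP\N), S/(S\N)}; S ∉ chart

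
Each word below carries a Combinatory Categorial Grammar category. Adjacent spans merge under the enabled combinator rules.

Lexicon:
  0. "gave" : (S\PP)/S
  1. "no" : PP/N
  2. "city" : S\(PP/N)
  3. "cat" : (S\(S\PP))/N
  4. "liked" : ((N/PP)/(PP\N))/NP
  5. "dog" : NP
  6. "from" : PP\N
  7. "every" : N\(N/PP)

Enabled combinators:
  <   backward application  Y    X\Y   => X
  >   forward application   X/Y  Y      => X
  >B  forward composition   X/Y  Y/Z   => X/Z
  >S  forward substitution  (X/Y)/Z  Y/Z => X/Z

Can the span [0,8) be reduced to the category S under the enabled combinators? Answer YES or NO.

YES

[0,8] S   <
  [0,3] S\PP   >
    [0,1] "gave" : (S\PP)/S
    [1,3] S   <
      [1,2] "no" : PP/N
      [2,3] "city" : S\(PP/N)
  [3,8] S\(S\PP)   >
    [3,4] "cat" : (S\(S\PP))/N
    [4,8] N   <
      [4,7] N/PP   >
        [4,6] (N/PP)/(PP\N)   >
          [4,5] "liked" : ((N/PP)/(PP\N))/NP
          [5,6] "dog" : NP
        [6,7] "from" : PP\N
      [7,8] "every" : N\(N/PP)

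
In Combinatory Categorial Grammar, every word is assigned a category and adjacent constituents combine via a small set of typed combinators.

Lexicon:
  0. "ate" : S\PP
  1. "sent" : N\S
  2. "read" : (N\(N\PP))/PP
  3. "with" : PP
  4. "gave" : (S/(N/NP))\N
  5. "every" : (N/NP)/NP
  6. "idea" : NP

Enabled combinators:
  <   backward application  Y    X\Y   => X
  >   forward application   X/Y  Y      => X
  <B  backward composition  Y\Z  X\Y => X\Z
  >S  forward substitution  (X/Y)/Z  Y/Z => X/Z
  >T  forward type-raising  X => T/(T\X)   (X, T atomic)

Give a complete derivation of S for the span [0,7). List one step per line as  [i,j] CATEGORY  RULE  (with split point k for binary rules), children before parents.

[0,1] S\PP  lex  "ate"
[1,2] N\S  lex  "sent"
[0,2] N\PP  <B  k=1
[2,3] (N\(N\PP))/PP  lex  "read"
[3,4] PP  lex  "with"
[2,4] N\(N\PP)  >  k=3
[0,4] N  <  k=2
[4,5] (S/(N/NP))\N  lex  "gave"
[0,5] S/(N/NP)  <  k=4
[5,6] (N/NP)/NP  lex  "every"
[6,7] NP  lex  "idea"
[5,7] N/NP  >  k=6
[0,7] S  >  k=5

[0,7] S   >
  [0,5] S/(N/NP)   <
    [0,4] N   <
      [0,2] N\PP   <B
        [0,1] "ate" : S\PP
        [1,2] "sent" : N\S
      [2,4] N\(N\PP)   >
        [2,3] "read" : (N\(N\PP))/PP
        [3,4] "with" : PP
    [4,5] "gave" : (S/(N/NP))\N
  [5,7] N/NP   >
    [5,6] "every" : (N/NP)/NP
    [6,7] "idea" : NP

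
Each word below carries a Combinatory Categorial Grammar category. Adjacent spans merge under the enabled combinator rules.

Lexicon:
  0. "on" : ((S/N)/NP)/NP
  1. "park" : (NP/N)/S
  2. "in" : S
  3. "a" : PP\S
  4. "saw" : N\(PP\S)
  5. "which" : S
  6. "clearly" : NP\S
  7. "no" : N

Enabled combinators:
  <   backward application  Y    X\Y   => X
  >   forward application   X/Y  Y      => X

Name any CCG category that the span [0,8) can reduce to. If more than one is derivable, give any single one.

S

[0,8] S   >
  [0,7] S/N   >
    [0,5] (S/N)/NP   >
      [0,1] "on" : ((S/N)/NP)/NP
      [1,5] NP   >
        [1,3] NP/N   >
          [1,2] "park" : (NP/N)/S
          [2,3] "in" : S
        [3,5] N   <
          [3,4] "a" : PP\S
          [4,5] "saw" : N\(PP\S)
    [5,7] NP   <
      [5,6] "which" : S
      [6,7] "clearly" : NP\S
  [7,8] "no" : N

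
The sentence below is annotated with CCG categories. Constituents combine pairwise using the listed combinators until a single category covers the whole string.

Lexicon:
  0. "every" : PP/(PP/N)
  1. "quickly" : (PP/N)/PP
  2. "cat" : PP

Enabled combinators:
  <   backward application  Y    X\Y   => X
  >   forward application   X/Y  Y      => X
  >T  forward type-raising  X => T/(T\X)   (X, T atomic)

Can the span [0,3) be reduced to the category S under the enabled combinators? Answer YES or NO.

NO

PP/(PP/N) (PP/N)/PP PP
CKY chart[0,3] = {N/(N\PP), NP/(NP\PP), PP, PP/(PP\PP), S/(S\PP)}; S ∉ chart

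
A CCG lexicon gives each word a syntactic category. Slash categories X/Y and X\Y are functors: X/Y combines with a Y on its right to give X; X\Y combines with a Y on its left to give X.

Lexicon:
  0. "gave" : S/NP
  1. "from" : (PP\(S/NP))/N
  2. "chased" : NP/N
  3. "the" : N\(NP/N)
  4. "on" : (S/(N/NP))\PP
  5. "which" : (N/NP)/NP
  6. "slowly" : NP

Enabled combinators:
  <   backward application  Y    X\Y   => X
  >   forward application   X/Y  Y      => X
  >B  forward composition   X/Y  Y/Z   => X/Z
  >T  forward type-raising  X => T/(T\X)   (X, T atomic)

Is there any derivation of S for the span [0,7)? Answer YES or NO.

YES

[0,7] S   >
  [0,6] S/NP   >B
    [0,5] S/(N/NP)   <
      [0,4] PP   <
        [0,1] "gave" : S/NP
        [1,4] PP\(S/NP)   >
          [1,2] "from" : (PP\(S/NP))/N
          [2,4] N   <
            [2,3] "chased" : NP/N
            [3,4] "the" : N\(NP/N)
      [4,5] "on" : (S/(N/NP))\PP
    [5,6] "which" : (N/NP)/NP
  [6,7] "slowly" : NP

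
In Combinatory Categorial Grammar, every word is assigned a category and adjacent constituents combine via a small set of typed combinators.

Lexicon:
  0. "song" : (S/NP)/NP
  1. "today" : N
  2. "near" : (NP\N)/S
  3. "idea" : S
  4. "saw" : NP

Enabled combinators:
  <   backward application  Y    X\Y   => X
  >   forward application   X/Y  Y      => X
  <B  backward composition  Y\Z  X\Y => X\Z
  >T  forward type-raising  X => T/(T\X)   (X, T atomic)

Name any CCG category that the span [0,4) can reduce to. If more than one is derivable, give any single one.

[0,5] S   >
  [0,4] S/NP   >
    [0,1] "song" : (S/NP)/NP
    [1,4] NP   <
      [1,2] "today" : N
      [2,4] NP\N   >
        [2,3] "near" : (NP\N)/S
        [3,4] "idea" : S
  [4,5] "saw" : NP

S/NP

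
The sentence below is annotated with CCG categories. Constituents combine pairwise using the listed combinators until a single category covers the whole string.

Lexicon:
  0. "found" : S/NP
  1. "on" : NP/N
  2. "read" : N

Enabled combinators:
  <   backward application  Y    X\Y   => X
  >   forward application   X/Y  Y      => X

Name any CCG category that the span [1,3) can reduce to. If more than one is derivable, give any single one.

[0,3] S   >
  [0,1] "found" : S/NP
  [1,3] NP   >
    [1,2] "on" : NP/N
    [2,3] "read" : N

NP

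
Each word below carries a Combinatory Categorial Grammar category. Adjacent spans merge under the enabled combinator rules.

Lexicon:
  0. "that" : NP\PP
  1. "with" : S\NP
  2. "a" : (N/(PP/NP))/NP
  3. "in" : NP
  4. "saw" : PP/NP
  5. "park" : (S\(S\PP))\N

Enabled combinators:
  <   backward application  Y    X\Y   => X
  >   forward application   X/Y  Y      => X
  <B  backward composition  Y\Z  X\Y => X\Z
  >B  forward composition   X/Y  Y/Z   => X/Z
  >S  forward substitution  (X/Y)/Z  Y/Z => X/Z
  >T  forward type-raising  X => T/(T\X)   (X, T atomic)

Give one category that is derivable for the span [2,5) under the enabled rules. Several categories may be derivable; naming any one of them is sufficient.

N

[0,6] S   <
  [0,2] S\PP   <B
    [0,1] "that" : NP\PP
    [1,2] "with" : S\NP
  [2,6] S\(S\PP)   <
    [2,5] N   >
      [2,4] N/(PP/NP)   >
        [2,3] "a" : (N/(PP/NP))/NP
        [3,4] "in" : NP
      [4,5] "saw" : PP/NP
    [5,6] "park" : (S\(S\PP))\N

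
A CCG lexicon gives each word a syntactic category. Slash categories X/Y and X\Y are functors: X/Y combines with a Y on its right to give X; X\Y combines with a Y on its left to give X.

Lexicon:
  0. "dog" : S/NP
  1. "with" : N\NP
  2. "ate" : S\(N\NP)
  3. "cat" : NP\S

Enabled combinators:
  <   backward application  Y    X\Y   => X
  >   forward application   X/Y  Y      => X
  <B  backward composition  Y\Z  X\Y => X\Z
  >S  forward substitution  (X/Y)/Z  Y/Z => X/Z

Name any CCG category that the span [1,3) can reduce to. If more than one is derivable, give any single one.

S

[0,4] S   >
  [0,1] "dog" : S/NP
  [1,4] NP   <
    [1,3] S   <
      [1,2] "with" : N\NP
      [2,3] "ate" : S\(N\NP)
    [3,4] "cat" : NP\S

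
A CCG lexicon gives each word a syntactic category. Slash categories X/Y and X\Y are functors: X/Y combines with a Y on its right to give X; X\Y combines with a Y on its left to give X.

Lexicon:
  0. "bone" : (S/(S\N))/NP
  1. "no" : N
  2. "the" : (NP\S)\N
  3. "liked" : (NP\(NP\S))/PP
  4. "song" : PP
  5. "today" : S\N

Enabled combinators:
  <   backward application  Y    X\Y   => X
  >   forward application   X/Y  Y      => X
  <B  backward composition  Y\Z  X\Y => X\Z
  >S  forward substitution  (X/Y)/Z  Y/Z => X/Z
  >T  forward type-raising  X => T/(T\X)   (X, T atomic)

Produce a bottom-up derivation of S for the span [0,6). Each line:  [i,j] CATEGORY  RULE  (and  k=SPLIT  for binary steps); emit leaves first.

[0,6] S   >
  [0,5] S/(S\N)   >
    [0,1] "bone" : (S/(S\N))/NP
    [1,5] NP   <
      [1,3] NP\S   <
        [1,2] "no" : N
        [2,3] "the" : (NP\S)\N
      [3,5] NP\(NP\S)   >
        [3,4] "liked" : (NP\(NP\S))/PP
        [4,5] "song" : PP
  [5,6] "today" : S\N

[0,1] (S/(S\N))/NP  lex  "bone"
[1,2] N  lex  "no"
[2,3] (NP\S)\N  lex  "the"
[1,3] NP\S  <  k=2
[3,4] (NP\(NP\S))/PP  lex  "liked"
[4,5] PP  lex  "song"
[3,5] NP\(NP\S)  >  k=4
[1,5] NP  <  k=3
[0,5] S/(S\N)  >  k=1
[5,6] S\N  lex  "today"
[0,6] S  >  k=5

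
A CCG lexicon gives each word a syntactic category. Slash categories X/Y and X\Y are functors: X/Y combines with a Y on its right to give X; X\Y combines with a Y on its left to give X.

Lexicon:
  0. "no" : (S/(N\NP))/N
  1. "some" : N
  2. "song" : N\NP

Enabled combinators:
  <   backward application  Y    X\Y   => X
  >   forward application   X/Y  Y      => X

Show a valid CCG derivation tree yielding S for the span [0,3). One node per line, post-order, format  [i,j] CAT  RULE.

[0,3] S   >
  [0,2] S/(N\NP)   >
    [0,1] "no" : (S/(N\NP))/N
    [1,2] "some" : N
  [2,3] "song" : N\NP

[0,1] (S/(N\NP))/N  lex  "no"
[1,2] N  lex  "some"
[0,2] S/(N\NP)  >  k=1
[2,3] N\NP  lex  "song"
[0,3] S  >  k=2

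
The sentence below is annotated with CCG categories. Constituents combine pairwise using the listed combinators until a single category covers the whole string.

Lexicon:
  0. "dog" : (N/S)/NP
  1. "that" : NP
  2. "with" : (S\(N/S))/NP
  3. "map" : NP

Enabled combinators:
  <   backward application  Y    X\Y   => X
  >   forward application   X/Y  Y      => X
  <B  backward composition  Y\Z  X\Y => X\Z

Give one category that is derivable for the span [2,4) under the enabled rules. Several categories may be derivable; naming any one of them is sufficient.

[0,4] S   <
  [0,2] N/S   >
    [0,1] "dog" : (N/S)/NP
    [1,2] "that" : NP
  [2,4] S\(N/S)   >
    [2,3] "with" : (S\(N/S))/NP
    [3,4] "map" : NP

S\(N/S)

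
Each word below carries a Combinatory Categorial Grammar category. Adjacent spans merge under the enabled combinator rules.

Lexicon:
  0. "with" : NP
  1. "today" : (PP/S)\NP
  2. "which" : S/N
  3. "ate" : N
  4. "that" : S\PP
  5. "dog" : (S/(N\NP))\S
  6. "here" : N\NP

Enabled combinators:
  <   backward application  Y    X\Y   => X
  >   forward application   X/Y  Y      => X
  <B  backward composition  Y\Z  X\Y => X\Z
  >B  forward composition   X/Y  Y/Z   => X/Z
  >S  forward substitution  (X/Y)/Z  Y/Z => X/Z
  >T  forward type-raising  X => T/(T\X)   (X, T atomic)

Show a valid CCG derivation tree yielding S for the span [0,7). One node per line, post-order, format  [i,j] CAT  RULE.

[0,7] S   >
  [0,6] S/(N\NP)   <
    [0,5] S   <
      [0,4] PP   >
        [0,2] PP/S   <
          [0,1] "with" : NP
          [1,2] "today" : (PP/S)\NP
        [2,4] S   >
          [2,3] "which" : S/N
          [3,4] "ate" : N
      [4,5] "that" : S\PP
    [5,6] "dog" : (S/(N\NP))\S
  [6,7] "here" : N\NP

[0,1] NP  lex  "with"
[1,2] (PP/S)\NP  lex  "today"
[0,2] PP/S  <  k=1
[2,3] S/N  lex  "which"
[3,4] N  lex  "ate"
[2,4] S  >  k=3
[0,4] PP  >  k=2
[4,5] S\PP  lex  "that"
[0,5] S  <  k=4
[5,6] (S/(N\NP))\S  lex  "dog"
[0,6] S/(N\NP)  <  k=5
[6,7] N\NP  lex  "here"
[0,7] S  >  k=6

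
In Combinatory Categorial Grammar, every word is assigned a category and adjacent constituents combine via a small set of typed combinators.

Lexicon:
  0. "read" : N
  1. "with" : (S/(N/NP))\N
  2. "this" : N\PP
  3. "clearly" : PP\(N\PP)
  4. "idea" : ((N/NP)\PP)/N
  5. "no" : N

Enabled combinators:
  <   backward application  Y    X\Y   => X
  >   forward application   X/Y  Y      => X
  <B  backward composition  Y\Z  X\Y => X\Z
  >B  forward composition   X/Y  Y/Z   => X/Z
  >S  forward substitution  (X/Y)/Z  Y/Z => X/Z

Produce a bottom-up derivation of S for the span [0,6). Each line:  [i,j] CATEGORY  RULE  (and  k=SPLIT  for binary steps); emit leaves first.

[0,6] S   >
  [0,2] S/(N/NP)   <
    [0,1] "read" : N
    [1,2] "with" : (S/(N/NP))\N
  [2,6] N/NP   <
    [2,4] PP   <
      [2,3] "this" : N\PP
      [3,4] "clearly" : PP\(N\PP)
    [4,6] (N/NP)\PP   >
      [4,5] "idea" : ((N/NP)\PP)/N
      [5,6] "no" : N

[0,1] N  lex  "read"
[1,2] (S/(N/NP))\N  lex  "with"
[0,2] S/(N/NP)  <  k=1
[2,3] N\PP  lex  "this"
[3,4] PP\(N\PP)  lex  "clearly"
[2,4] PP  <  k=3
[4,5] ((N/NP)\PP)/N  lex  "idea"
[5,6] N  lex  "no"
[4,6] (N/NP)\PP  >  k=5
[2,6] N/NP  <  k=4
[0,6] S  >  k=2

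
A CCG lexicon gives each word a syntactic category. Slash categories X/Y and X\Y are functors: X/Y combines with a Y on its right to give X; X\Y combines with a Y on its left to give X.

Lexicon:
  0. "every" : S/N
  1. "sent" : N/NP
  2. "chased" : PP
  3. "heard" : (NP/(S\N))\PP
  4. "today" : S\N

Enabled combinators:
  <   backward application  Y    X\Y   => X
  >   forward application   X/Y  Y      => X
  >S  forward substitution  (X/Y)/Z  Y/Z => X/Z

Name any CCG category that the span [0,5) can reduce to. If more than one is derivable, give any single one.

S

[0,5] S   >
  [0,1] "every" : S/N
  [1,5] N   >
    [1,2] "sent" : N/NP
    [2,5] NP   >
      [2,4] NP/(S\N)   <
        [2,3] "chased" : PP
        [3,4] "heard" : (NP/(S\N))\PP
      [4,5] "today" : S\N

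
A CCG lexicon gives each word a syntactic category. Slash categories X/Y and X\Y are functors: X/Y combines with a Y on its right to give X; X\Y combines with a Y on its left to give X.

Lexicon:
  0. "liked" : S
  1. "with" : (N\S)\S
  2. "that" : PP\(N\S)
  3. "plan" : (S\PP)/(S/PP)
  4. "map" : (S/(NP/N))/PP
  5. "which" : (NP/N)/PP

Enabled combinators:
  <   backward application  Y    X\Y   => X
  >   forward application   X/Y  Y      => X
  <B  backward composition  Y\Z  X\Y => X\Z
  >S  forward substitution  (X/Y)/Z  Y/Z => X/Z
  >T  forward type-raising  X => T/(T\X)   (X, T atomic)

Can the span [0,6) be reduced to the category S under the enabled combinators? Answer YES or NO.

YES

[0,6] S   <
  [0,3] PP   <
    [0,1] "liked" : S
    [1,3] PP\S   <B
      [1,2] "with" : (N\S)\S
      [2,3] "that" : PP\(N\S)
  [3,6] S\PP   >
    [3,4] "plan" : (S\PP)/(S/PP)
    [4,6] S/PP   >S
      [4,5] "map" : (S/(NP/N))/PP
      [5,6] "which" : (NP/N)/PP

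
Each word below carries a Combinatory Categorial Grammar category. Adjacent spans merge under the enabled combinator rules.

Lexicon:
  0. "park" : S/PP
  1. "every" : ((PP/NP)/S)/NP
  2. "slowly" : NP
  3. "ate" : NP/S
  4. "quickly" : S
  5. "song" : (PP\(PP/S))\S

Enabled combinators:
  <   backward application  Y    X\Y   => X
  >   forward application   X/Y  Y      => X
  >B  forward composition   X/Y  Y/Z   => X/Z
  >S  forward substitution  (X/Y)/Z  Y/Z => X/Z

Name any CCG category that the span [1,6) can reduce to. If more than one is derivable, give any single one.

[0,6] S   >
  [0,1] "park" : S/PP
  [1,6] PP   <
    [1,4] PP/S   >S
      [1,3] (PP/NP)/S   >
        [1,2] "every" : ((PP/NP)/S)/NP
        [2,3] "slowly" : NP
      [3,4] "ate" : NP/S
    [4,6] PP\(PP/S)   <
      [4,5] "quickly" : S
      [5,6] "song" : (PP\(PP/S))\S

PP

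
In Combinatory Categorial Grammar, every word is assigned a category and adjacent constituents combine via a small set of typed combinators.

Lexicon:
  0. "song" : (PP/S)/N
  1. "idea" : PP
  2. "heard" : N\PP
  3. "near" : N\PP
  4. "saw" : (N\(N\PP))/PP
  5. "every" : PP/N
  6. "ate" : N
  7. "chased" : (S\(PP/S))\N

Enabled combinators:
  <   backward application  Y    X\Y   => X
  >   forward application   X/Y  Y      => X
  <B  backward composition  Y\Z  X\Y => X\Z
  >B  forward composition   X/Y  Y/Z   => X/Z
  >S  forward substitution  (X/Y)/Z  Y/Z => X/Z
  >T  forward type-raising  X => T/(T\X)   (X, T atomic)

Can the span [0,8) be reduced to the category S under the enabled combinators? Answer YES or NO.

YES

[0,8] S   <
  [0,3] PP/S   >
    [0,1] "song" : (PP/S)/N
    [1,3] N   >
      [1,2] N/(N\PP)   >T
        [1,2] "idea" : PP
      [2,3] "heard" : N\PP
  [3,8] S\(PP/S)   <
    [3,7] N   <
      [3,4] "near" : N\PP
      [4,7] N\(N\PP)   >
        [4,5] "saw" : (N\(N\PP))/PP
        [5,7] PP   >
          [5,6] "every" : PP/N
          [6,7] "ate" : N
    [7,8] "chased" : (S\(PP/S))\N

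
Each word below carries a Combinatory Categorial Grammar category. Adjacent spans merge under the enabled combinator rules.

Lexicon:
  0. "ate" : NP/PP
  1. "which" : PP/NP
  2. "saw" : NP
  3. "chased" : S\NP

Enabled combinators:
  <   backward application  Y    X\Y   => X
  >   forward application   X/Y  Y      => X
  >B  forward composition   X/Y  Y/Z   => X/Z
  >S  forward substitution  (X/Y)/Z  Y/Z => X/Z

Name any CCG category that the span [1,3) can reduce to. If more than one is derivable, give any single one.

PP

[0,4] S   <
  [0,3] NP   >
    [0,1] "ate" : NP/PP
    [1,3] PP   >
      [1,2] "which" : PP/NP
      [2,3] "saw" : NP
  [3,4] "chased" : S\NP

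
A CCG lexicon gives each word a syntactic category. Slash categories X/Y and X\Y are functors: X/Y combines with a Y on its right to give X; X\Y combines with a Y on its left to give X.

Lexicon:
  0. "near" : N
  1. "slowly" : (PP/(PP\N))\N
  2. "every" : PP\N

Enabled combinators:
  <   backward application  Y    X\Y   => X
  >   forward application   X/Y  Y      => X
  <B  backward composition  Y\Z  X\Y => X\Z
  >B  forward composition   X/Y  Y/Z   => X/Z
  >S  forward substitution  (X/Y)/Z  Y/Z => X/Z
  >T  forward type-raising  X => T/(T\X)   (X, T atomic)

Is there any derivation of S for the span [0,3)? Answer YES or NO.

NO

N (PP/(PP\N))\N PP\N
CKY chart[0,3] = {N/(N\PP), NP/(NP\PP), PP, PP/(PP\PP), S/(S\PP)}; S ∉ chart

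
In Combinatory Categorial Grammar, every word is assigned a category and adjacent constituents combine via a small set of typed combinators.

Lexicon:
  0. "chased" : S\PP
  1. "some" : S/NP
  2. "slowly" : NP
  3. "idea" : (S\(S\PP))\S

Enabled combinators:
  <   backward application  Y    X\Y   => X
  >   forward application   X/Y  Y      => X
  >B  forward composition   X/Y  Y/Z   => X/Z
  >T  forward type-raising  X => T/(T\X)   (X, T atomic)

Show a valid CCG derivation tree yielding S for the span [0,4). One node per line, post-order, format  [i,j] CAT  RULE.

[0,4] S   <
  [0,1] "chased" : S\PP
  [1,4] S\(S\PP)   <
    [1,3] S   >
      [1,2] "some" : S/NP
      [2,3] "slowly" : NP
    [3,4] "idea" : (S\(S\PP))\S

[0,1] S\PP  lex  "chased"
[1,2] S/NP  lex  "some"
[2,3] NP  lex  "slowly"
[1,3] S  >  k=2
[3,4] (S\(S\PP))\S  lex  "idea"
[1,4] S\(S\PP)  <  k=3
[0,4] S  <  k=1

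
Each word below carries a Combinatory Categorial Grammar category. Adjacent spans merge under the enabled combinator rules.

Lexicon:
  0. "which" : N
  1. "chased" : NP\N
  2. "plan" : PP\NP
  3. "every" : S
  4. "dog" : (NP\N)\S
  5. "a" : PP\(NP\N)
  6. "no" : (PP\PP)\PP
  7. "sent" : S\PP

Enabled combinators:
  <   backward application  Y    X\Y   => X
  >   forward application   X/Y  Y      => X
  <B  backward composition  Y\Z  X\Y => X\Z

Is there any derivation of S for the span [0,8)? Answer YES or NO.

YES

[0,8] S   <
  [0,7] PP   <
    [0,2] NP   <
      [0,1] "which" : N
      [1,2] "chased" : NP\N
    [2,7] PP\NP   <B
      [2,3] "plan" : PP\NP
      [3,7] PP\PP   <
        [3,6] PP   <
          [3,4] "every" : S
          [4,6] PP\S   <B
            [4,5] "dog" : (NP\N)\S
            [5,6] "a" : PP\(NP\N)
        [6,7] "no" : (PP\PP)\PP
  [7,8] "sent" : S\PP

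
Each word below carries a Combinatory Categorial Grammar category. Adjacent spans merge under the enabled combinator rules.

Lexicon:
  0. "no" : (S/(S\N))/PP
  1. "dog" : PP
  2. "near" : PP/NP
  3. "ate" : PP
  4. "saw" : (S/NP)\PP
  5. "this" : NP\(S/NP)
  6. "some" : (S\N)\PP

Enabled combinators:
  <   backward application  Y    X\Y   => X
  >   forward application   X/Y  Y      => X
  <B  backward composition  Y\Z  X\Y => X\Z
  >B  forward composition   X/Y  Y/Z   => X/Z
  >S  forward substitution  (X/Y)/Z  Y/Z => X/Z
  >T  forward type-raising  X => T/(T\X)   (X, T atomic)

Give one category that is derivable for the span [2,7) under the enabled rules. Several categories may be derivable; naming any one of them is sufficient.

S\N

[0,7] S   >
  [0,2] S/(S\N)   >
    [0,1] "no" : (S/(S\N))/PP
    [1,2] "dog" : PP
  [2,7] S\N   <
    [2,6] PP   >
      [2,3] "near" : PP/NP
      [3,6] NP   <
        [3,4] "ate" : PP
        [4,6] NP\PP   <B
          [4,5] "saw" : (S/NP)\PP
          [5,6] "this" : NP\(S/NP)
    [6,7] "some" : (S\N)\PP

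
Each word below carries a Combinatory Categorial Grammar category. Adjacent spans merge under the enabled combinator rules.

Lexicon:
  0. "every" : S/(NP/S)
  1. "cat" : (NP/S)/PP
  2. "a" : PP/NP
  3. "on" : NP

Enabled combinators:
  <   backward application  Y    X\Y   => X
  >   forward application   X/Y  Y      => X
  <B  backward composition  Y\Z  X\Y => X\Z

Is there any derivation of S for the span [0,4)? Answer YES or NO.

[0,4] S   >
  [0,1] "every" : S/(NP/S)
  [1,4] NP/S   >
    [1,2] "cat" : (NP/S)/PP
    [2,4] PP   >
      [2,3] "a" : PP/NP
      [3,4] "on" : NP

YES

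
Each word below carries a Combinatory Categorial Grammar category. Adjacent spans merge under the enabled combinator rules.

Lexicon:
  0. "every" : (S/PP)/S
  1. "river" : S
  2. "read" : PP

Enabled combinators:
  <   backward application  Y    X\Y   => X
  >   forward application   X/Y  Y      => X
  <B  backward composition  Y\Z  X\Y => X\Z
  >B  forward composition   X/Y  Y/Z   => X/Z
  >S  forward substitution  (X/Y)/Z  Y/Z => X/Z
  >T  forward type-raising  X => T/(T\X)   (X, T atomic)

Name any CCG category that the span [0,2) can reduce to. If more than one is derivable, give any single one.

[0,3] S   >
  [0,2] S/PP   >
    [0,1] "every" : (S/PP)/S
    [1,2] "river" : S
  [2,3] "read" : PP

S/PP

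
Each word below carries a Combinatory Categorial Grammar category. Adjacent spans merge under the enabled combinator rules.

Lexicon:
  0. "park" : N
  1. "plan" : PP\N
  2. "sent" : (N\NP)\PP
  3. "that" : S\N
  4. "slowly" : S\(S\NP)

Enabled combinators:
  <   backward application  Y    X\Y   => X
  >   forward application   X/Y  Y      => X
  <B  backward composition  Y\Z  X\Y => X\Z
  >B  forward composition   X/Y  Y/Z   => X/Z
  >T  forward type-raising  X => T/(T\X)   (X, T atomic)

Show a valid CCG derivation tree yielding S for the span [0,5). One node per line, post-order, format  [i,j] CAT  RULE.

[0,1] N  lex  "park"
[0,1] PP/(PP\N)  >T
[1,2] PP\N  lex  "plan"
[0,2] PP  >  k=1
[2,3] (N\NP)\PP  lex  "sent"
[0,3] N\NP  <  k=2
[3,4] S\N  lex  "that"
[0,4] S\NP  <B  k=3
[4,5] S\(S\NP)  lex  "slowly"
[0,5] S  <  k=4

[0,5] S   <
  [0,4] S\NP   <B
    [0,3] N\NP   <
      [0,2] PP   >
        [0,1] PP/(PP\N)   >T
          [0,1] "park" : N
        [1,2] "plan" : PP\N
      [2,3] "sent" : (N\NP)\PP
    [3,4] "that" : S\N
  [4,5] "slowly" : S\(S\NP)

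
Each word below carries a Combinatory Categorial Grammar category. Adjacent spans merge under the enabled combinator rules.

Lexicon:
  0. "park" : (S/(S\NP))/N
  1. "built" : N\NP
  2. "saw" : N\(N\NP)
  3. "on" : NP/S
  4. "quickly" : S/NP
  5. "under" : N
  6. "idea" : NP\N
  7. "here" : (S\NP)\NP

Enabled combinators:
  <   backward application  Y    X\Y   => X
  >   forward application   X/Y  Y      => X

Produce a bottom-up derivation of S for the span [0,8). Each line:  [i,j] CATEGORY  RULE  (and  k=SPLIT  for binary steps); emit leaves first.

[0,1] (S/(S\NP))/N  lex  "park"
[1,2] N\NP  lex  "built"
[2,3] N\(N\NP)  lex  "saw"
[1,3] N  <  k=2
[0,3] S/(S\NP)  >  k=1
[3,4] NP/S  lex  "on"
[4,5] S/NP  lex  "quickly"
[5,6] N  lex  "under"
[6,7] NP\N  lex  "idea"
[5,7] NP  <  k=6
[4,7] S  >  k=5
[3,7] NP  >  k=4
[7,8] (S\NP)\NP  lex  "here"
[3,8] S\NP  <  k=7
[0,8] S  >  k=3

[0,8] S   >
  [0,3] S/(S\NP)   >
    [0,1] "park" : (S/(S\NP))/N
    [1,3] N   <
      [1,2] "built" : N\NP
      [2,3] "saw" : N\(N\NP)
  [3,8] S\NP   <
    [3,7] NP   >
      [3,4] "on" : NP/S
      [4,7] S   >
        [4,5] "quickly" : S/NP
        [5,7] NP   <
          [5,6] "under" : N
          [6,7] "idea" : NP\N
    [7,8] "here" : (S\NP)\NP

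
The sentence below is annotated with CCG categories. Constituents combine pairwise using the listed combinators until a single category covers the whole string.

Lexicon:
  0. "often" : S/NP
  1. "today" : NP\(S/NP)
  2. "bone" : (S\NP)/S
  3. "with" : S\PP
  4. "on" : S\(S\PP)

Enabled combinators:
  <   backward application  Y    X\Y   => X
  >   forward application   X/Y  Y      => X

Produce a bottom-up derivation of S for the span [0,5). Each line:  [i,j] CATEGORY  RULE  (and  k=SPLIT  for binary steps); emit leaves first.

[0,1] S/NP  lex  "often"
[1,2] NP\(S/NP)  lex  "today"
[0,2] NP  <  k=1
[2,3] (S\NP)/S  lex  "bone"
[3,4] S\PP  lex  "with"
[4,5] S\(S\PP)  lex  "on"
[3,5] S  <  k=4
[2,5] S\NP  >  k=3
[0,5] S  <  k=2

[0,5] S   <
  [0,2] NP   <
    [0,1] "often" : S/NP
    [1,2] "today" : NP\(S/NP)
  [2,5] S\NP   >
    [2,3] "bone" : (S\NP)/S
    [3,5] S   <
      [3,4] "with" : S\PP
      [4,5] "on" : S\(S\PP)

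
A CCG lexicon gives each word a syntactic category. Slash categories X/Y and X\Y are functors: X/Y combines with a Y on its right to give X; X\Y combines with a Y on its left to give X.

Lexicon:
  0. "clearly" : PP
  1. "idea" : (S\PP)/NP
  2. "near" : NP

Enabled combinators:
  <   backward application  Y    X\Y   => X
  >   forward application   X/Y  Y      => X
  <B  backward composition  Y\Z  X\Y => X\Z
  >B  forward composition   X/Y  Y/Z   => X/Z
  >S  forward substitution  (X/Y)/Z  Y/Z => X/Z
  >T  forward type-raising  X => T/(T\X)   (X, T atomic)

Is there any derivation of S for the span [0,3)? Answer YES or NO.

YES

[0,3] S   >
  [0,1] S/(S\PP)   >T
    [0,1] "clearly" : PP
  [1,3] S\PP   >
    [1,2] "idea" : (S\PP)/NP
    [2,3] "near" : NP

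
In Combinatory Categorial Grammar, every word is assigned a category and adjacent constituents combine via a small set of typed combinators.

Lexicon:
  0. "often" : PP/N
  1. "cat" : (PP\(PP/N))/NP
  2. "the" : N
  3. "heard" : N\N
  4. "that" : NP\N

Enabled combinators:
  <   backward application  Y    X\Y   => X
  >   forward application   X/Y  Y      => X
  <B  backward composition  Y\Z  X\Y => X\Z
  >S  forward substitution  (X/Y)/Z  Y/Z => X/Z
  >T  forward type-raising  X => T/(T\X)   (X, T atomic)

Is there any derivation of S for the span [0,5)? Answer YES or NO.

PP/N (PP\(PP/N))/NP N N\N NP\N
CKY chart[0,5] = {N/(N\PP), NP/(NP\PP), PP, PP/(PP\PP), S/(S\PP)}; S ∉ chart

NO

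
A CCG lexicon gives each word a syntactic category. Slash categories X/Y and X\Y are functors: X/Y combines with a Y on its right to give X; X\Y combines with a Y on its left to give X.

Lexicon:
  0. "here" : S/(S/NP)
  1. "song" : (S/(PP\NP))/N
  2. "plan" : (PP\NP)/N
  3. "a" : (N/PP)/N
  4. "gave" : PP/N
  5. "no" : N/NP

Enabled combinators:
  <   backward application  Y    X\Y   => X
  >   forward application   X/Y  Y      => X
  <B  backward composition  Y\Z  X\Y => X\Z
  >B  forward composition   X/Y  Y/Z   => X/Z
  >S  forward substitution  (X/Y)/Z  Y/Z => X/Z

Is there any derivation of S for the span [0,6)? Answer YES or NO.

[0,6] S   >
  [0,1] "here" : S/(S/NP)
  [1,6] S/NP   >B
    [1,5] S/N   >B
      [1,3] S/N   >S
        [1,2] "song" : (S/(PP\NP))/N
        [2,3] "plan" : (PP\NP)/N
      [3,5] N/N   >S
        [3,4] "a" : (N/PP)/N
        [4,5] "gave" : PP/N
    [5,6] "no" : N/NP

YES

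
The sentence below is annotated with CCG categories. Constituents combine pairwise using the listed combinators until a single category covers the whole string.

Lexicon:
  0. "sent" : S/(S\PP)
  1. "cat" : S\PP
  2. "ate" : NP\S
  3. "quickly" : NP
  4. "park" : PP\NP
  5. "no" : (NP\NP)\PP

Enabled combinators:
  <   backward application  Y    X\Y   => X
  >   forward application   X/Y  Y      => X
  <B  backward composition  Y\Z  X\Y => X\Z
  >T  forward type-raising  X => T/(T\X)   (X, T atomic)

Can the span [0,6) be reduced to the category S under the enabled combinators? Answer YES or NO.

NO

S/(S\PP) S\PP NP\S NP PP\NP (NP\NP)\PP
CKY chart[0,6] = {N/(N\NP), NP, NP/(NP\NP), PP/(PP\NP), S/(S\NP)}; S ∉ chart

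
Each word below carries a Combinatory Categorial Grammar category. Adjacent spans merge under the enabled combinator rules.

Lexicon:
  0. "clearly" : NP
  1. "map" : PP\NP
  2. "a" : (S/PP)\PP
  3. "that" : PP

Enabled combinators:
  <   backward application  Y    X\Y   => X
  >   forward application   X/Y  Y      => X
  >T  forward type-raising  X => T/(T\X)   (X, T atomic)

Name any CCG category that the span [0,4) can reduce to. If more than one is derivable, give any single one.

[0,4] S   >
  [0,3] S/PP   <
    [0,2] PP   >
      [0,1] PP/(PP\NP)   >T
        [0,1] "clearly" : NP
      [1,2] "map" : PP\NP
    [2,3] "a" : (S/PP)\PP
  [3,4] "that" : PP

S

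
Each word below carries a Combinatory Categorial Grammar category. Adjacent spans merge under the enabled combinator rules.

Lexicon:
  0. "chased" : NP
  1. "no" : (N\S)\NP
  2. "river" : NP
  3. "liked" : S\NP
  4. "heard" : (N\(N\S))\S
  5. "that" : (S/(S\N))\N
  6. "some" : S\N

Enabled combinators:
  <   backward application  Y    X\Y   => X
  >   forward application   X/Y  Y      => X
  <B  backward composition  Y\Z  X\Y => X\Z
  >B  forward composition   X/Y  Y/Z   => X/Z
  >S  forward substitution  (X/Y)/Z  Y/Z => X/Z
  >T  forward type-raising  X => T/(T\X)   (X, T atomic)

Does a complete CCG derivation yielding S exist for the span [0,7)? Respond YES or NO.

YES

[0,7] S   >
  [0,6] S/(S\N)   <
    [0,5] N   <
      [0,2] N\S   <
        [0,1] "chased" : NP
        [1,2] "no" : (N\S)\NP
      [2,5] N\(N\S)   <
        [2,4] S   <
          [2,3] "river" : NP
          [3,4] "liked" : S\NP
        [4,5] "heard" : (N\(N\S))\S
    [5,6] "that" : (S/(S\N))\N
  [6,7] "some" : S\N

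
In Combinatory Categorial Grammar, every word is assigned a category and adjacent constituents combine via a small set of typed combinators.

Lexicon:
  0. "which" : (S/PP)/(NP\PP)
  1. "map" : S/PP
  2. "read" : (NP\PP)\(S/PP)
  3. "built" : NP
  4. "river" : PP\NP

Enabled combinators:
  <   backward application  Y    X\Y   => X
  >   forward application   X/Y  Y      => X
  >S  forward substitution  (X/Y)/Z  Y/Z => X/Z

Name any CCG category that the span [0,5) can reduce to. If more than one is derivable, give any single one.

S

[0,5] S   >
  [0,3] S/PP   >
    [0,1] "which" : (S/PP)/(NP\PP)
    [1,3] NP\PP   <
      [1,2] "map" : S/PP
      [2,3] "read" : (NP\PP)\(S/PP)
  [3,5] PP   <
    [3,4] "built" : NP
    [4,5] "river" : PP\NP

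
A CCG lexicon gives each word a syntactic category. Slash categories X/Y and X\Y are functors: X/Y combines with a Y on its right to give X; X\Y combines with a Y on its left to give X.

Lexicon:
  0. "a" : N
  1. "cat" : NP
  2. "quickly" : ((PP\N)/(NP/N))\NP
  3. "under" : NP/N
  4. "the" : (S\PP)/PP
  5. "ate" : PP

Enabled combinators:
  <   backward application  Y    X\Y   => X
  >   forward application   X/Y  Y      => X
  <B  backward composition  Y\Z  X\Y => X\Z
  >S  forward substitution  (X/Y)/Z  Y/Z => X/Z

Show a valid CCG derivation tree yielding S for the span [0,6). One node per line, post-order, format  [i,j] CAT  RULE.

[0,1] N  lex  "a"
[1,2] NP  lex  "cat"
[2,3] ((PP\N)/(NP/N))\NP  lex  "quickly"
[1,3] (PP\N)/(NP/N)  <  k=2
[3,4] NP/N  lex  "under"
[1,4] PP\N  >  k=3
[4,5] (S\PP)/PP  lex  "the"
[5,6] PP  lex  "ate"
[4,6] S\PP  >  k=5
[1,6] S\N  <B  k=4
[0,6] S  <  k=1

[0,6] S   <
  [0,1] "a" : N
  [1,6] S\N   <B
    [1,4] PP\N   >
      [1,3] (PP\N)/(NP/N)   <
        [1,2] "cat" : NP
        [2,3] "quickly" : ((PP\N)/(NP/N))\NP
      [3,4] "under" : NP/N
    [4,6] S\PP   >
      [4,5] "the" : (S\PP)/PP
      [5,6] "ate" : PP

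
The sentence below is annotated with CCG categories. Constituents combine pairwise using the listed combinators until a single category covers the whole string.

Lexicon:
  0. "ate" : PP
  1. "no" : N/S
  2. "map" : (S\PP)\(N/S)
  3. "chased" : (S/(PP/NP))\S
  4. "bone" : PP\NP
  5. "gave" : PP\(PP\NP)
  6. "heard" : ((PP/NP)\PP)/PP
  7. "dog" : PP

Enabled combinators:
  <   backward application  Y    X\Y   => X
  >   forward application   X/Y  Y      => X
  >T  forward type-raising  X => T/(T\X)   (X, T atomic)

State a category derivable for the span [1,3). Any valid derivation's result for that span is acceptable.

S\PP

[0,8] S   >
  [0,4] S/(PP/NP)   <
    [0,3] S   <
      [0,1] "ate" : PP
      [1,3] S\PP   <
        [1,2] "no" : N/S
        [2,3] "map" : (S\PP)\(N/S)
    [3,4] "chased" : (S/(PP/NP))\S
  [4,8] PP/NP   <
    [4,6] PP   <
      [4,5] "bone" : PP\NP
      [5,6] "gave" : PP\(PP\NP)
    [6,8] (PP/NP)\PP   >
      [6,7] "heard" : ((PP/NP)\PP)/PP
      [7,8] "dog" : PP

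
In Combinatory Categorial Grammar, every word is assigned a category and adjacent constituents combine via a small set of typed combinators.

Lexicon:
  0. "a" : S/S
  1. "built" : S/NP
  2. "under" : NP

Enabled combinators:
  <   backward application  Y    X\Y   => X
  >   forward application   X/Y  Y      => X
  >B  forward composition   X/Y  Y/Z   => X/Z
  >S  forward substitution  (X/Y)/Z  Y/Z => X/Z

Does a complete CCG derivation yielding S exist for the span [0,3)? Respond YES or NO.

[0,3] S   >
  [0,2] S/NP   >B
    [0,1] "a" : S/S
    [1,2] "built" : S/NP
  [2,3] "under" : NP

YES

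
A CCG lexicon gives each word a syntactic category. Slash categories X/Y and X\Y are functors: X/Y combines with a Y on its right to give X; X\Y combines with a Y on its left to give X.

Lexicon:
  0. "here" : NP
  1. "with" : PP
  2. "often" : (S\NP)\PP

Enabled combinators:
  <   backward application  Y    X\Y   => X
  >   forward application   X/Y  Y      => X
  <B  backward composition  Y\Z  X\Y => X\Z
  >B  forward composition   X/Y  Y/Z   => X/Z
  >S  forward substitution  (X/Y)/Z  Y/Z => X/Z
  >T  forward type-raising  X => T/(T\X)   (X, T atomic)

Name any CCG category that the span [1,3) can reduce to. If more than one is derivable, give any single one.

[0,3] S   >
  [0,1] S/(S\NP)   >T
    [0,1] "here" : NP
  [1,3] S\NP   <
    [1,2] "with" : PP
    [2,3] "often" : (S\NP)\PP

S\NP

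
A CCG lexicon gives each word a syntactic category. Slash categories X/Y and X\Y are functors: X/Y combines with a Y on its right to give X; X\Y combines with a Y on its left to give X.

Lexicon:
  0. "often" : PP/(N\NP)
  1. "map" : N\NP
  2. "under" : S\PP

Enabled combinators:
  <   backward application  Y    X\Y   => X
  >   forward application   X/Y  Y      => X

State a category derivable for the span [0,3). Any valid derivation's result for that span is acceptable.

[0,3] S   <
  [0,2] PP   >
    [0,1] "often" : PP/(N\NP)
    [1,2] "map" : N\NP
  [2,3] "under" : S\PP

S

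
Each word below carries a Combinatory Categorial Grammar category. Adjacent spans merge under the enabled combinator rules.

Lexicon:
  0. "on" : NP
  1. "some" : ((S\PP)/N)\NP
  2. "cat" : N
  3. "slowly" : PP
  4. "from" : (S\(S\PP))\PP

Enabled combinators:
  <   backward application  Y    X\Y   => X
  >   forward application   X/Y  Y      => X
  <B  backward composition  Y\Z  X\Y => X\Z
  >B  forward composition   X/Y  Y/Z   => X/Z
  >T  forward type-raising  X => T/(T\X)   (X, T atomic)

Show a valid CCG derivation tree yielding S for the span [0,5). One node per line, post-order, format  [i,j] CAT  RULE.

[0,5] S   <
  [0,3] S\PP   >
    [0,2] (S\PP)/N   <
      [0,1] "on" : NP
      [1,2] "some" : ((S\PP)/N)\NP
    [2,3] "cat" : N
  [3,5] S\(S\PP)   <
    [3,4] "slowly" : PP
    [4,5] "from" : (S\(S\PP))\PP

[0,1] NP  lex  "on"
[1,2] ((S\PP)/N)\NP  lex  "some"
[0,2] (S\PP)/N  <  k=1
[2,3] N  lex  "cat"
[0,3] S\PP  >  k=2
[3,4] PP  lex  "slowly"
[4,5] (S\(S\PP))\PP  lex  "from"
[3,5] S\(S\PP)  <  k=4
[0,5] S  <  k=3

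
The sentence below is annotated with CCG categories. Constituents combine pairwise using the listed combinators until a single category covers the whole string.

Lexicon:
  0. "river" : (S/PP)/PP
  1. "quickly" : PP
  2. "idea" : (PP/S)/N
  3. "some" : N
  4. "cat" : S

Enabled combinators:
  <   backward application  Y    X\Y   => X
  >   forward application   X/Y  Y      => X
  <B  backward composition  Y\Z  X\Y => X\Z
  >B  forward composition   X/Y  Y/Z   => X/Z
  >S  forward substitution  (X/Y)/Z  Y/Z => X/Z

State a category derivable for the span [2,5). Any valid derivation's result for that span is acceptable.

[0,5] S   >
  [0,2] S/PP   >
    [0,1] "river" : (S/PP)/PP
    [1,2] "quickly" : PP
  [2,5] PP   >
    [2,4] PP/S   >
      [2,3] "idea" : (PP/S)/N
      [3,4] "some" : N
    [4,5] "cat" : S

PP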